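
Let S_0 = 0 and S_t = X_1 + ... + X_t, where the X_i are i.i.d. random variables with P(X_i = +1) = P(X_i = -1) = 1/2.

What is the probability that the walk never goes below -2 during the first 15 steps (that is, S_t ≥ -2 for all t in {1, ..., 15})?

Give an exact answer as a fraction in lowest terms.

Answer: 17875/32768

Derivation:
Let f(t,s) = #length-t paths at position s with S_1..S_t all ≥ -2.
f(t,s) = f(t-1,s-1) + f(t-1,s+1) for s ≥ -2; f(t,s) = 0 for s < -2.
t=0: f(0,0)=1
t=1: f(1,-1)=1 f(1,1)=1
t=2: f(2,-2)=1 f(2,0)=2 f(2,2)=1
t=3: f(3,-1)=3 f(3,1)=3 f(3,3)=1
t=4: f(4,-2)=3 f(4,0)=6 f(4,2)=4 f(4,4)=1
t=5: f(5,-1)=9 f(5,1)=10 f(5,3)=5 f(5,5)=1
t=6: f(6,-2)=9 f(6,0)=19 f(6,2)=15 f(6,4)=6 f(6,6)=1
t=7: f(7,-1)=28 f(7,1)=34 f(7,3)=21 f(7,5)=7 f(7,7)=1
t=8: f(8,-2)=28 f(8,0)=62 f(8,2)=55 f(8,4)=28 f(8,6)=8 f(8,8)=1
t=9: f(9,-1)=90 f(9,1)=117 f(9,3)=83 f(9,5)=36 f(9,7)=9 f(9,9)=1
t=10: f(10,-2)=90 f(10,0)=207 f(10,2)=200 f(10,4)=119 f(10,6)=45 f(10,8)=10 f(10,10)=1
t=11: f(11,-1)=297 f(11,1)=407 f(11,3)=319 f(11,5)=164 f(11,7)=55 f(11,9)=11 f(11,11)=1
t=12: f(12,-2)=297 f(12,0)=704 f(12,2)=726 f(12,4)=483 f(12,6)=219 f(12,8)=66 f(12,10)=12 f(12,12)=1
t=13: f(13,-1)=1001 f(13,1)=1430 f(13,3)=1209 f(13,5)=702 f(13,7)=285 f(13,9)=78 f(13,11)=13 f(13,13)=1
t=14: f(14,-2)=1001 f(14,0)=2431 f(14,2)=2639 f(14,4)=1911 f(14,6)=987 f(14,8)=363 f(14,10)=91 f(14,12)=14 f(14,14)=1
t=15: f(15,-1)=3432 f(15,1)=5070 f(15,3)=4550 f(15,5)=2898 f(15,7)=1350 f(15,9)=454 f(15,11)=105 f(15,13)=15 f(15,15)=1
Σ_s f(15,s) = 17875
P = 17875/32768 = 17875/32768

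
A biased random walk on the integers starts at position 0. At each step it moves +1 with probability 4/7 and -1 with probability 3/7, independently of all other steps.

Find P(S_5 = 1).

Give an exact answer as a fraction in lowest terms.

Answer: 5760/16807

Derivation:
To reach position 1 after 5 steps: need 3 steps of +1 and 2 steps of -1.
Number of such sequences: C(5,3) = 10
Each has probability (4/7)^3 · (3/7)^2 = 576/16807
P = 10 · 576/16807 = 5760/16807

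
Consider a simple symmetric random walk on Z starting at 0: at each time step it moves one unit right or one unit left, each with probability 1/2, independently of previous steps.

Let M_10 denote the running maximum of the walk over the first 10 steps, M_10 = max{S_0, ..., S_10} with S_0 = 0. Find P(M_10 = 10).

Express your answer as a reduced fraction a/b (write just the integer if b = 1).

Answer: 1/1024

Derivation:
Let M_10 = max(S_0,...,S_10). Use the reflection principle: for j ≥ 1, #{paths with M_10 ≥ j} = #{S_10 ≥ j} + #{S_10 ≥ j+1}.
By reflection, #{M_10 ≥ 10} = #{S_10 ≥ 10} + #{S_10 ≥ 11} = 1 + 0 = 1.
#{M_10 ≥ 11} = #{S_10 ≥ 11} + #{S_10 ≥ 12} = 0 + 0 = 0.
#{M_10 = 10} = 1 - 0 = 1.
P(M_10 = 10) = 1/1024 = 1/1024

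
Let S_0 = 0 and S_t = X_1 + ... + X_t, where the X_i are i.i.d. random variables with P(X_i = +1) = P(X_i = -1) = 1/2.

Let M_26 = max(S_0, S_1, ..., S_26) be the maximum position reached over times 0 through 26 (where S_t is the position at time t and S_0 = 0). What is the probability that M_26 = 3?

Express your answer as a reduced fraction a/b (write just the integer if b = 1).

Answer: 482885/4194304

Derivation:
Let M_26 = max(S_0,...,S_26). Use the reflection principle: for j ≥ 1, #{paths with M_26 ≥ j} = #{S_26 ≥ j} + #{S_26 ≥ j+1}.
By reflection, #{M_26 ≥ 3} = #{S_26 ≥ 3} + #{S_26 ≥ 4} = 18696432 + 18696432 = 37392864.
#{M_26 ≥ 4} = #{S_26 ≥ 4} + #{S_26 ≥ 5} = 18696432 + 10970272 = 29666704.
#{M_26 = 3} = 37392864 - 29666704 = 7726160.
P(M_26 = 3) = 7726160/67108864 = 482885/4194304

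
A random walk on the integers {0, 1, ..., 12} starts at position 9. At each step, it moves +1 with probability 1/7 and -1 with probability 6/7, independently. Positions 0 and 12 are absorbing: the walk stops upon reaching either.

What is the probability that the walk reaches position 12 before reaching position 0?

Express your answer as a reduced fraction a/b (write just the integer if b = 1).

Biased walk: p = 1/7, q = 6/7, r = q/p = 6
Gambler's ruin: P(hit 12 before 0 | start at 9) = (1 - r^a)/(1 - r^N)
r^9 = 10077696; r^12 = 2176782336
P = (1 - 10077696) / (1 - 2176782336) = -10077695 / -2176782335 = 46873/10124569

Answer: 46873/10124569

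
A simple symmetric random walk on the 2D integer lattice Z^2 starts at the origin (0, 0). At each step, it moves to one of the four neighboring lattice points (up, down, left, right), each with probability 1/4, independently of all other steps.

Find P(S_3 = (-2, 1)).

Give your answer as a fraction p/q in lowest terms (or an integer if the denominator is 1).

Let h be the number of horizontal steps (so 3-h are vertical). To end at (-2,1) need (h-2)/2 right-steps and ((3-h)+1)/2 up-steps.
Sum over h with 2 ≤ h ≤ 2, h ≡ 0 (mod 2), 3-h ≡ 1 (mod 2):
h=2: C(3,2)·C(2,0)·C(1,1) = 3·1·1 = 3
Total favorable: 3
Total paths: 4^3 = 64
P = 3/64 = 3/64

Answer: 3/64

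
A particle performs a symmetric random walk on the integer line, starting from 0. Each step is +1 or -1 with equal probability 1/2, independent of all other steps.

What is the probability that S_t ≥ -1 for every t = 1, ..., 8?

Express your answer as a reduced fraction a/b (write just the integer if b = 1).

Answer: 63/128

Derivation:
Let f(t,s) = #length-t paths at position s with S_1..S_t all ≥ -1.
f(t,s) = f(t-1,s-1) + f(t-1,s+1) for s ≥ -1; f(t,s) = 0 for s < -1.
t=0: f(0,0)=1
t=1: f(1,-1)=1 f(1,1)=1
t=2: f(2,0)=2 f(2,2)=1
t=3: f(3,-1)=2 f(3,1)=3 f(3,3)=1
t=4: f(4,0)=5 f(4,2)=4 f(4,4)=1
t=5: f(5,-1)=5 f(5,1)=9 f(5,3)=5 f(5,5)=1
t=6: f(6,0)=14 f(6,2)=14 f(6,4)=6 f(6,6)=1
t=7: f(7,-1)=14 f(7,1)=28 f(7,3)=20 f(7,5)=7 f(7,7)=1
t=8: f(8,0)=42 f(8,2)=48 f(8,4)=27 f(8,6)=8 f(8,8)=1
Σ_s f(8,s) = 126
P = 126/256 = 63/128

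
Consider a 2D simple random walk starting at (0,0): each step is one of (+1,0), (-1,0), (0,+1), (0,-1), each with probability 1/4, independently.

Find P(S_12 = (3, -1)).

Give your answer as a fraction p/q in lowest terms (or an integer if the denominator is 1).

Let h be the number of horizontal steps (so 12-h are vertical). To end at (3,-1) need (h+3)/2 right-steps and ((12-h)-1)/2 up-steps.
Sum over h with 3 ≤ h ≤ 11, h ≡ 1 (mod 2), 12-h ≡ 1 (mod 2):
h=3: C(12,3)·C(3,3)·C(9,4) = 220·1·126 = 27720
h=5: C(12,5)·C(5,4)·C(7,3) = 792·5·35 = 138600
h=7: C(12,7)·C(7,5)·C(5,2) = 792·21·10 = 166320
h=9: C(12,9)·C(9,6)·C(3,1) = 220·84·3 = 55440
h=11: C(12,11)·C(11,7)·C(1,0) = 12·330·1 = 3960
Total favorable: 392040
Total paths: 4^12 = 16777216
P = 392040/16777216 = 49005/2097152

Answer: 49005/2097152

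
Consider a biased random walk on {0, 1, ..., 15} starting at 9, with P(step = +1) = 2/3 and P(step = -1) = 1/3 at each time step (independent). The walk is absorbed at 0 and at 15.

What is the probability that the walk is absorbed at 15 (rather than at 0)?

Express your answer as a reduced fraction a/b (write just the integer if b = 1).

Biased walk: p = 2/3, q = 1/3, r = q/p = 1/2
Gambler's ruin: P(hit 15 before 0 | start at 9) = (1 - r^a)/(1 - r^N)
r^9 = 1/512; r^15 = 1/32768
P = (1 - 1/512) / (1 - 1/32768) = 511/512 / 32767/32768 = 4672/4681

Answer: 4672/4681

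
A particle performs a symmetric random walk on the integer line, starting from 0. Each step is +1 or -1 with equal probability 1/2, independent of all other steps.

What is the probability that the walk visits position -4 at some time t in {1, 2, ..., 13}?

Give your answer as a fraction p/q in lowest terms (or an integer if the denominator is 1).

Count via complement. Let g(t,s) = #length-t paths at position s with S_1..S_t all ≠ -4.
g(t,s) = g(t-1,s-1) + g(t-1,s+1) for s ≠ -4; g(t,-4) = 0.
t=0: g(0,0)=1
t=1: g(1,-1)=1 g(1,1)=1
t=2: g(2,-2)=1 g(2,0)=2 g(2,2)=1
t=3: g(3,-3)=1 g(3,-1)=3 g(3,1)=3 g(3,3)=1
t=4: g(4,-2)=4 g(4,0)=6 g(4,2)=4 g(4,4)=1
t=5: g(5,-3)=4 g(5,-1)=10 g(5,1)=10 g(5,3)=5 g(5,5)=1
t=6: g(6,-2)=14 g(6,0)=20 g(6,2)=15 g(6,4)=6 g(6,6)=1
t=7: g(7,-3)=14 g(7,-1)=34 g(7,1)=35 g(7,3)=21 g(7,5)=7 g(7,7)=1
t=8: g(8,-2)=48 g(8,0)=69 g(8,2)=56 g(8,4)=28 g(8,6)=8 g(8,8)=1
t=9: g(9,-3)=48 g(9,-1)=117 g(9,1)=125 g(9,3)=84 g(9,5)=36 g(9,7)=9 g(9,9)=1
t=10: g(10,-2)=165 g(10,0)=242 g(10,2)=209 g(10,4)=120 g(10,6)=45 g(10,8)=10 g(10,10)=1
t=11: g(11,-3)=165 g(11,-1)=407 g(11,1)=451 g(11,3)=329 g(11,5)=165 g(11,7)=55 g(11,9)=11 g(11,11)=1
t=12: g(12,-2)=572 g(12,0)=858 g(12,2)=780 g(12,4)=494 g(12,6)=220 g(12,8)=66 g(12,10)=12 g(12,12)=1
t=13: g(13,-3)=572 g(13,-1)=1430 g(13,1)=1638 g(13,3)=1274 g(13,5)=714 g(13,7)=286 g(13,9)=78 g(13,11)=13 g(13,13)=1
Paths never hitting -4: Σ_s g(13,s) = 6006
Paths hitting -4: 2^13 - 6006 = 2186
P = 2186/8192 = 1093/4096

Answer: 1093/4096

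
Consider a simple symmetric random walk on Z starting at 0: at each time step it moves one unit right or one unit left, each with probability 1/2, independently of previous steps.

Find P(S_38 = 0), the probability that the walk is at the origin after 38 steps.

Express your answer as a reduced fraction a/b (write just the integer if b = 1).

Answer: 4418157975/34359738368

Derivation:
To return to 0 after 38 steps: need exactly 19 steps of +1 and 19 of -1.
Favorable paths: C(38,19) = 35345263800
Total paths: 2^38 = 274877906944
P = 35345263800/274877906944 = 4418157975/34359738368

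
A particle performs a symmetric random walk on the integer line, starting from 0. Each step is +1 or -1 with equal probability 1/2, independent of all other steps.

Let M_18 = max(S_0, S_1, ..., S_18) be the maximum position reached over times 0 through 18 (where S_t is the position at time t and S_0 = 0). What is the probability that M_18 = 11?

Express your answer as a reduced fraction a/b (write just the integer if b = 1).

Let M_18 = max(S_0,...,S_18). Use the reflection principle: for j ≥ 1, #{paths with M_18 ≥ j} = #{S_18 ≥ j} + #{S_18 ≥ j+1}.
By reflection, #{M_18 ≥ 11} = #{S_18 ≥ 11} + #{S_18 ≥ 12} = 988 + 988 = 1976.
#{M_18 ≥ 12} = #{S_18 ≥ 12} + #{S_18 ≥ 13} = 988 + 172 = 1160.
#{M_18 = 11} = 1976 - 1160 = 816.
P(M_18 = 11) = 816/262144 = 51/16384

Answer: 51/16384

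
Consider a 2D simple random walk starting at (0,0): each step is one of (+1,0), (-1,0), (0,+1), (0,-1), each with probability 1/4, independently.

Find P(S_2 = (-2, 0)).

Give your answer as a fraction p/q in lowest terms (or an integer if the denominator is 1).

Let h be the number of horizontal steps (so 2-h are vertical). To end at (-2,0) need (h-2)/2 right-steps and ((2-h)+0)/2 up-steps.
Sum over h with 2 ≤ h ≤ 2, h ≡ 0 (mod 2), 2-h ≡ 0 (mod 2):
h=2: C(2,2)·C(2,0)·C(0,0) = 1·1·1 = 1
Total favorable: 1
Total paths: 4^2 = 16
P = 1/16 = 1/16

Answer: 1/16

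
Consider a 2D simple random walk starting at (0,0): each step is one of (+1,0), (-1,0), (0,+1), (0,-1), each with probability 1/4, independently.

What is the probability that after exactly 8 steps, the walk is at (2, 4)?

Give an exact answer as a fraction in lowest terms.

Answer: 7/1024

Derivation:
Let h be the number of horizontal steps (so 8-h are vertical). To end at (2,4) need (h+2)/2 right-steps and ((8-h)+4)/2 up-steps.
Sum over h with 2 ≤ h ≤ 4, h ≡ 0 (mod 2), 8-h ≡ 0 (mod 2):
h=2: C(8,2)·C(2,2)·C(6,5) = 28·1·6 = 168
h=4: C(8,4)·C(4,3)·C(4,4) = 70·4·1 = 280
Total favorable: 448
Total paths: 4^8 = 65536
P = 448/65536 = 7/1024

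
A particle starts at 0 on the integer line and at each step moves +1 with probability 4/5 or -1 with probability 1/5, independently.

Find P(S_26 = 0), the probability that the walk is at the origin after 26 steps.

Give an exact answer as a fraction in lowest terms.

Answer: 27918898036736/59604644775390625

Derivation:
To be at 0 after 26 steps: need exactly 13 steps of +1 and 13 of -1.
Number of such sequences: C(26,13) = 10400600
Each has probability (4/5)^13 · (1/5)^13 = 67108864/1490116119384765625
P = 10400600 · 67108864/1490116119384765625 = 27918898036736/59604644775390625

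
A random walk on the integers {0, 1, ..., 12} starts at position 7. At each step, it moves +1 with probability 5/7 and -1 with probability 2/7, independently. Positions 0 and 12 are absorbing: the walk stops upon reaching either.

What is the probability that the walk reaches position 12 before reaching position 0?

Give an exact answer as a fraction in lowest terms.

Biased walk: p = 5/7, q = 2/7, r = q/p = 2/5
Gambler's ruin: P(hit 12 before 0 | start at 7) = (1 - r^a)/(1 - r^N)
r^7 = 128/78125; r^12 = 4096/244140625
P = (1 - 128/78125) / (1 - 4096/244140625) = 77997/78125 / 244136529/244140625 = 81246875/81378843

Answer: 81246875/81378843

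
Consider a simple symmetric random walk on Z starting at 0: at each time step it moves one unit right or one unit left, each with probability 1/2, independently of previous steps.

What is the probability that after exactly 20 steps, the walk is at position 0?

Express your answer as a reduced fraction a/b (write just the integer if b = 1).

To return to 0 after 20 steps: need exactly 10 steps of +1 and 10 of -1.
Favorable paths: C(20,10) = 184756
Total paths: 2^20 = 1048576
P = 184756/1048576 = 46189/262144

Answer: 46189/262144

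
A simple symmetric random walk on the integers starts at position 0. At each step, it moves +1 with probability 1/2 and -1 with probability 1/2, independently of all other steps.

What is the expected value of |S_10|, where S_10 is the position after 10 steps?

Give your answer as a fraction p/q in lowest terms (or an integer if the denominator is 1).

Answer: 315/128

Derivation:
S_10 takes values m ≡ 0 (mod 2) with |m| ≤ 10; P(S_10=m) = C(10,(10+m)/2)/2^10.
Total paths: 2^10 = 1024
Distribution: P(S=-10)=1/1024, P(S=-8)=10/1024, P(S=-6)=45/1024, P(S=-4)=120/1024, P(S=-2)=210/1024, P(S=0)=252/1024, P(S=2)=210/1024, P(S=4)=120/1024, P(S=6)=45/1024, P(S=8)=10/1024, P(S=10)=1/1024
E[|S_10|] = Σ_m |m|·P(S_10=m) = 2520/1024 = 315/128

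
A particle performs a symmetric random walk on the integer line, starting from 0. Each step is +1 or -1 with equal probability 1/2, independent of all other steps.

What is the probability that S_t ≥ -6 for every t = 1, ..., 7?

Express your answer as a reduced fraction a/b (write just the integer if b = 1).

Answer: 127/128

Derivation:
Let f(t,s) = #length-t paths at position s with S_1..S_t all ≥ -6.
f(t,s) = f(t-1,s-1) + f(t-1,s+1) for s ≥ -6; f(t,s) = 0 for s < -6.
t=0: f(0,0)=1
t=1: f(1,-1)=1 f(1,1)=1
t=2: f(2,-2)=1 f(2,0)=2 f(2,2)=1
t=3: f(3,-3)=1 f(3,-1)=3 f(3,1)=3 f(3,3)=1
t=4: f(4,-4)=1 f(4,-2)=4 f(4,0)=6 f(4,2)=4 f(4,4)=1
t=5: f(5,-5)=1 f(5,-3)=5 f(5,-1)=10 f(5,1)=10 f(5,3)=5 f(5,5)=1
t=6: f(6,-6)=1 f(6,-4)=6 f(6,-2)=15 f(6,0)=20 f(6,2)=15 f(6,4)=6 f(6,6)=1
t=7: f(7,-5)=7 f(7,-3)=21 f(7,-1)=35 f(7,1)=35 f(7,3)=21 f(7,5)=7 f(7,7)=1
Σ_s f(7,s) = 127
P = 127/128 = 127/128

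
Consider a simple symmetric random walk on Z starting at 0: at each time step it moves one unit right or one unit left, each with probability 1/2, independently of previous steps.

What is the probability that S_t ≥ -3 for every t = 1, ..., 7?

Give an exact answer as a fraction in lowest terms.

Answer: 7/8

Derivation:
Let f(t,s) = #length-t paths at position s with S_1..S_t all ≥ -3.
f(t,s) = f(t-1,s-1) + f(t-1,s+1) for s ≥ -3; f(t,s) = 0 for s < -3.
t=0: f(0,0)=1
t=1: f(1,-1)=1 f(1,1)=1
t=2: f(2,-2)=1 f(2,0)=2 f(2,2)=1
t=3: f(3,-3)=1 f(3,-1)=3 f(3,1)=3 f(3,3)=1
t=4: f(4,-2)=4 f(4,0)=6 f(4,2)=4 f(4,4)=1
t=5: f(5,-3)=4 f(5,-1)=10 f(5,1)=10 f(5,3)=5 f(5,5)=1
t=6: f(6,-2)=14 f(6,0)=20 f(6,2)=15 f(6,4)=6 f(6,6)=1
t=7: f(7,-3)=14 f(7,-1)=34 f(7,1)=35 f(7,3)=21 f(7,5)=7 f(7,7)=1
Σ_s f(7,s) = 112
P = 112/128 = 7/8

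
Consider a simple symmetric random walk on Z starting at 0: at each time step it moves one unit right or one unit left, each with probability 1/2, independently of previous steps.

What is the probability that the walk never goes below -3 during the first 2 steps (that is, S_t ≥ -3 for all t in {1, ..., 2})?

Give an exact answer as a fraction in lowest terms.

Answer: 1

Derivation:
Let f(t,s) = #length-t paths at position s with S_1..S_t all ≥ -3.
f(t,s) = f(t-1,s-1) + f(t-1,s+1) for s ≥ -3; f(t,s) = 0 for s < -3.
t=0: f(0,0)=1
t=1: f(1,-1)=1 f(1,1)=1
t=2: f(2,-2)=1 f(2,0)=2 f(2,2)=1
Σ_s f(2,s) = 4
P = 4/4 = 1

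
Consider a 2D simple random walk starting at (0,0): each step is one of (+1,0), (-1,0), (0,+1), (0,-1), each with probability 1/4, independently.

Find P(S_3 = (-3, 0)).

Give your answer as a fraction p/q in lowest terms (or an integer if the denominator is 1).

Let h be the number of horizontal steps (so 3-h are vertical). To end at (-3,0) need (h-3)/2 right-steps and ((3-h)+0)/2 up-steps.
Sum over h with 3 ≤ h ≤ 3, h ≡ 1 (mod 2), 3-h ≡ 0 (mod 2):
h=3: C(3,3)·C(3,0)·C(0,0) = 1·1·1 = 1
Total favorable: 1
Total paths: 4^3 = 64
P = 1/64 = 1/64

Answer: 1/64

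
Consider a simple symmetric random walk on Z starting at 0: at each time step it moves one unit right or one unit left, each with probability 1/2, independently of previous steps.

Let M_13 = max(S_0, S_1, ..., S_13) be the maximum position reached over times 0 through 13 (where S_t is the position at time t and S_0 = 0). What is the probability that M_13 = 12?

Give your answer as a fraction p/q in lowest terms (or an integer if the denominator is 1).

Let M_13 = max(S_0,...,S_13). Use the reflection principle: for j ≥ 1, #{paths with M_13 ≥ j} = #{S_13 ≥ j} + #{S_13 ≥ j+1}.
By reflection, #{M_13 ≥ 12} = #{S_13 ≥ 12} + #{S_13 ≥ 13} = 1 + 1 = 2.
#{M_13 ≥ 13} = #{S_13 ≥ 13} + #{S_13 ≥ 14} = 1 + 0 = 1.
#{M_13 = 12} = 2 - 1 = 1.
P(M_13 = 12) = 1/8192 = 1/8192

Answer: 1/8192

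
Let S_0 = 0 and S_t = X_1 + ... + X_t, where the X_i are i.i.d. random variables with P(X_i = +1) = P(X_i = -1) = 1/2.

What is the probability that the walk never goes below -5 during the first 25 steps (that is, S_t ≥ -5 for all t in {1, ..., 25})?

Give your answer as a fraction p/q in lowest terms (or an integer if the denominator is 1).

Let f(t,s) = #length-t paths at position s with S_1..S_t all ≥ -5.
f(t,s) = f(t-1,s-1) + f(t-1,s+1) for s ≥ -5; f(t,s) = 0 for s < -5.
t=0: f(0,0)=1
t=1: f(1,-1)=1 f(1,1)=1
t=2: f(2,-2)=1 f(2,0)=2 f(2,2)=1
t=3: f(3,-3)=1 f(3,-1)=3 f(3,1)=3 f(3,3)=1
t=4: f(4,-4)=1 f(4,-2)=4 f(4,0)=6 f(4,2)=4 f(4,4)=1
t=5: f(5,-5)=1 f(5,-3)=5 f(5,-1)=10 f(5,1)=10 f(5,3)=5 f(5,5)=1
t=6: f(6,-4)=6 f(6,-2)=15 f(6,0)=20 f(6,2)=15 f(6,4)=6 f(6,6)=1
t=7: f(7,-5)=6 f(7,-3)=21 f(7,-1)=35 f(7,1)=35 f(7,3)=21 f(7,5)=7 f(7,7)=1
t=8: f(8,-4)=27 f(8,-2)=56 f(8,0)=70 f(8,2)=56 f(8,4)=28 f(8,6)=8 f(8,8)=1
t=9: f(9,-5)=27 f(9,-3)=83 f(9,-1)=126 f(9,1)=126 f(9,3)=84 f(9,5)=36 f(9,7)=9 f(9,9)=1
t=10: f(10,-4)=110 f(10,-2)=209 f(10,0)=252 f(10,2)=210 f(10,4)=120 f(10,6)=45 f(10,8)=10 f(10,10)=1
t=11: f(11,-5)=110 f(11,-3)=319 f(11,-1)=461 f(11,1)=462 f(11,3)=330 f(11,5)=165 f(11,7)=55 f(11,9)=11 f(11,11)=1
t=12: f(12,-4)=429 f(12,-2)=780 f(12,0)=923 f(12,2)=792 f(12,4)=495 f(12,6)=220 f(12,8)=66 f(12,10)=12 f(12,12)=1
t=13: f(13,-5)=429 f(13,-3)=1209 f(13,-1)=1703 f(13,1)=1715 f(13,3)=1287 f(13,5)=715 f(13,7)=286 f(13,9)=78 f(13,11)=13 f(13,13)=1
t=14: f(14,-4)=1638 f(14,-2)=2912 f(14,0)=3418 f(14,2)=3002 f(14,4)=2002 f(14,6)=1001 f(14,8)=364 f(14,10)=91 f(14,12)=14 f(14,14)=1
t=15: f(15,-5)=1638 f(15,-3)=4550 f(15,-1)=6330 f(15,1)=6420 f(15,3)=5004 f(15,5)=3003 f(15,7)=1365 f(15,9)=455 f(15,11)=105 f(15,13)=15 f(15,15)=1
t=16: f(16,-4)=6188 f(16,-2)=10880 f(16,0)=12750 f(16,2)=11424 f(16,4)=8007 f(16,6)=4368 f(16,8)=1820 f(16,10)=560 f(16,12)=120 f(16,14)=16 f(16,16)=1
t=17: f(17,-5)=6188 f(17,-3)=17068 f(17,-1)=23630 f(17,1)=24174 f(17,3)=19431 f(17,5)=12375 f(17,7)=6188 f(17,9)=2380 f(17,11)=680 f(17,13)=136 f(17,15)=17 f(17,17)=1
t=18: f(18,-4)=23256 f(18,-2)=40698 f(18,0)=47804 f(18,2)=43605 f(18,4)=31806 f(18,6)=18563 f(18,8)=8568 f(18,10)=3060 f(18,12)=816 f(18,14)=153 f(18,16)=18 f(18,18)=1
t=19: f(19,-5)=23256 f(19,-3)=63954 f(19,-1)=88502 f(19,1)=91409 f(19,3)=75411 f(19,5)=50369 f(19,7)=27131 f(19,9)=11628 f(19,11)=3876 f(19,13)=969 f(19,15)=171 f(19,17)=19 f(19,19)=1
t=20: f(20,-4)=87210 f(20,-2)=152456 f(20,0)=179911 f(20,2)=166820 f(20,4)=125780 f(20,6)=77500 f(20,8)=38759 f(20,10)=15504 f(20,12)=4845 f(20,14)=1140 f(20,16)=190 f(20,18)=20 f(20,20)=1
t=21: f(21,-5)=87210 f(21,-3)=239666 f(21,-1)=332367 f(21,1)=346731 f(21,3)=292600 f(21,5)=203280 f(21,7)=116259 f(21,9)=54263 f(21,11)=20349 f(21,13)=5985 f(21,15)=1330 f(21,17)=210 f(21,19)=21 f(21,21)=1
t=22: f(22,-4)=326876 f(22,-2)=572033 f(22,0)=679098 f(22,2)=639331 f(22,4)=495880 f(22,6)=319539 f(22,8)=170522 f(22,10)=74612 f(22,12)=26334 f(22,14)=7315 f(22,16)=1540 f(22,18)=231 f(22,20)=22 f(22,22)=1
t=23: f(23,-5)=326876 f(23,-3)=898909 f(23,-1)=1251131 f(23,1)=1318429 f(23,3)=1135211 f(23,5)=815419 f(23,7)=490061 f(23,9)=245134 f(23,11)=100946 f(23,13)=33649 f(23,15)=8855 f(23,17)=1771 f(23,19)=253 f(23,21)=23 f(23,23)=1
t=24: f(24,-4)=1225785 f(24,-2)=2150040 f(24,0)=2569560 f(24,2)=2453640 f(24,4)=1950630 f(24,6)=1305480 f(24,8)=735195 f(24,10)=346080 f(24,12)=134595 f(24,14)=42504 f(24,16)=10626 f(24,18)=2024 f(24,20)=276 f(24,22)=24 f(24,24)=1
t=25: f(25,-5)=1225785 f(25,-3)=3375825 f(25,-1)=4719600 f(25,1)=5023200 f(25,3)=4404270 f(25,5)=3256110 f(25,7)=2040675 f(25,9)=1081275 f(25,11)=480675 f(25,13)=177099 f(25,15)=53130 f(25,17)=12650 f(25,19)=2300 f(25,21)=300 f(25,23)=25 f(25,25)=1
Σ_s f(25,s) = 25852920
P = 25852920/33554432 = 3231615/4194304

Answer: 3231615/4194304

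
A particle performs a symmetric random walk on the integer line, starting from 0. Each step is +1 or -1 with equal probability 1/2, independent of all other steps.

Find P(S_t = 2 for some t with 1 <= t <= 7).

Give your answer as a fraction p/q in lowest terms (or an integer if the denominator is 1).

Answer: 29/64

Derivation:
Count via complement. Let g(t,s) = #length-t paths at position s with S_1..S_t all ≠ 2.
g(t,s) = g(t-1,s-1) + g(t-1,s+1) for s ≠ 2; g(t,2) = 0.
t=0: g(0,0)=1
t=1: g(1,-1)=1 g(1,1)=1
t=2: g(2,-2)=1 g(2,0)=2
t=3: g(3,-3)=1 g(3,-1)=3 g(3,1)=2
t=4: g(4,-4)=1 g(4,-2)=4 g(4,0)=5
t=5: g(5,-5)=1 g(5,-3)=5 g(5,-1)=9 g(5,1)=5
t=6: g(6,-6)=1 g(6,-4)=6 g(6,-2)=14 g(6,0)=14
t=7: g(7,-7)=1 g(7,-5)=7 g(7,-3)=20 g(7,-1)=28 g(7,1)=14
Paths never hitting 2: Σ_s g(7,s) = 70
Paths hitting 2: 2^7 - 70 = 58
P = 58/128 = 29/64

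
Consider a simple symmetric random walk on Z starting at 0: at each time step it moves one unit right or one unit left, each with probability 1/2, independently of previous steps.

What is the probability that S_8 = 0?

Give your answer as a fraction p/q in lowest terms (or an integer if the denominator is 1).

Answer: 35/128

Derivation:
To return to 0 after 8 steps: need exactly 4 steps of +1 and 4 of -1.
Favorable paths: C(8,4) = 70
Total paths: 2^8 = 256
P = 70/256 = 35/128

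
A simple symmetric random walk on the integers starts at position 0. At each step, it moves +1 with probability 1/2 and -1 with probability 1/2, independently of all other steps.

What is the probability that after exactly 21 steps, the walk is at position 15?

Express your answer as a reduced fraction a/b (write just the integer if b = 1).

To reach position 15 after 21 steps: need 18 steps of +1 and 3 of -1.
Favorable paths: C(21,18) = 1330
Total paths: 2^21 = 2097152
P = 1330/2097152 = 665/1048576

Answer: 665/1048576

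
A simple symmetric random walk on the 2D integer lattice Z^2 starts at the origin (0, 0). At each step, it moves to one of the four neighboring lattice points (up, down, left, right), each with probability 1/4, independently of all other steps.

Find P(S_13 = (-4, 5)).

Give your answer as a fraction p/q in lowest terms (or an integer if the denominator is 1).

Answer: 16731/8388608

Derivation:
Let h be the number of horizontal steps (so 13-h are vertical). To end at (-4,5) need (h-4)/2 right-steps and ((13-h)+5)/2 up-steps.
Sum over h with 4 ≤ h ≤ 8, h ≡ 0 (mod 2), 13-h ≡ 1 (mod 2):
h=4: C(13,4)·C(4,0)·C(9,7) = 715·1·36 = 25740
h=6: C(13,6)·C(6,1)·C(7,6) = 1716·6·7 = 72072
h=8: C(13,8)·C(8,2)·C(5,5) = 1287·28·1 = 36036
Total favorable: 133848
Total paths: 4^13 = 67108864
P = 133848/67108864 = 16731/8388608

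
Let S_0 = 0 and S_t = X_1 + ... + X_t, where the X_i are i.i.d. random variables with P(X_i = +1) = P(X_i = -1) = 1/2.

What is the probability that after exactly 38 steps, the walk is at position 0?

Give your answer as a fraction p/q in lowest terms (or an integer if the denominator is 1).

Answer: 4418157975/34359738368

Derivation:
To return to 0 after 38 steps: need exactly 19 steps of +1 and 19 of -1.
Favorable paths: C(38,19) = 35345263800
Total paths: 2^38 = 274877906944
P = 35345263800/274877906944 = 4418157975/34359738368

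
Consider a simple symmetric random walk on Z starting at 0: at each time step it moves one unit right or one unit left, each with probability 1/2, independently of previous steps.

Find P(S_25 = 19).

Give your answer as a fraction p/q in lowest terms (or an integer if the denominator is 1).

To reach position 19 after 25 steps: need 22 steps of +1 and 3 of -1.
Favorable paths: C(25,22) = 2300
Total paths: 2^25 = 33554432
P = 2300/33554432 = 575/8388608

Answer: 575/8388608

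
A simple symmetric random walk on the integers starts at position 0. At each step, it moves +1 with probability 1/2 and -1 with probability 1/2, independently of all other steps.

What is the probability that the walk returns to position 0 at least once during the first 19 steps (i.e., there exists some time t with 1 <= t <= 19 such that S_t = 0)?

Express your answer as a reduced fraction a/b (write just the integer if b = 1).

Count via complement. Let g(t,s) = #length-t paths at position s with S_1..S_t all ≠ 0.
g(t,s) = g(t-1,s-1) + g(t-1,s+1) for s ≠ 0; g(t,0) = 0.
t=0: g(0,0)=1
t=1: g(1,-1)=1 g(1,1)=1
t=2: g(2,-2)=1 g(2,2)=1
t=3: g(3,-3)=1 g(3,-1)=1 g(3,1)=1 g(3,3)=1
t=4: g(4,-4)=1 g(4,-2)=2 g(4,2)=2 g(4,4)=1
t=5: g(5,-5)=1 g(5,-3)=3 g(5,-1)=2 g(5,1)=2 g(5,3)=3 g(5,5)=1
t=6: g(6,-6)=1 g(6,-4)=4 g(6,-2)=5 g(6,2)=5 g(6,4)=4 g(6,6)=1
t=7: g(7,-7)=1 g(7,-5)=5 g(7,-3)=9 g(7,-1)=5 g(7,1)=5 g(7,3)=9 g(7,5)=5 g(7,7)=1
t=8: g(8,-8)=1 g(8,-6)=6 g(8,-4)=14 g(8,-2)=14 g(8,2)=14 g(8,4)=14 g(8,6)=6 g(8,8)=1
t=9: g(9,-9)=1 g(9,-7)=7 g(9,-5)=20 g(9,-3)=28 g(9,-1)=14 g(9,1)=14 g(9,3)=28 g(9,5)=20 g(9,7)=7 g(9,9)=1
t=10: g(10,-10)=1 g(10,-8)=8 g(10,-6)=27 g(10,-4)=48 g(10,-2)=42 g(10,2)=42 g(10,4)=48 g(10,6)=27 g(10,8)=8 g(10,10)=1
t=11: g(11,-11)=1 g(11,-9)=9 g(11,-7)=35 g(11,-5)=75 g(11,-3)=90 g(11,-1)=42 g(11,1)=42 g(11,3)=90 g(11,5)=75 g(11,7)=35 g(11,9)=9 g(11,11)=1
t=12: g(12,-12)=1 g(12,-10)=10 g(12,-8)=44 g(12,-6)=110 g(12,-4)=165 g(12,-2)=132 g(12,2)=132 g(12,4)=165 g(12,6)=110 g(12,8)=44 g(12,10)=10 g(12,12)=1
t=13: g(13,-13)=1 g(13,-11)=11 g(13,-9)=54 g(13,-7)=154 g(13,-5)=275 g(13,-3)=297 g(13,-1)=132 g(13,1)=132 g(13,3)=297 g(13,5)=275 g(13,7)=154 g(13,9)=54 g(13,11)=11 g(13,13)=1
t=14: g(14,-14)=1 g(14,-12)=12 g(14,-10)=65 g(14,-8)=208 g(14,-6)=429 g(14,-4)=572 g(14,-2)=429 g(14,2)=429 g(14,4)=572 g(14,6)=429 g(14,8)=208 g(14,10)=65 g(14,12)=12 g(14,14)=1
t=15: g(15,-15)=1 g(15,-13)=13 g(15,-11)=77 g(15,-9)=273 g(15,-7)=637 g(15,-5)=1001 g(15,-3)=1001 g(15,-1)=429 g(15,1)=429 g(15,3)=1001 g(15,5)=1001 g(15,7)=637 g(15,9)=273 g(15,11)=77 g(15,13)=13 g(15,15)=1
t=16: g(16,-16)=1 g(16,-14)=14 g(16,-12)=90 g(16,-10)=350 g(16,-8)=910 g(16,-6)=1638 g(16,-4)=2002 g(16,-2)=1430 g(16,2)=1430 g(16,4)=2002 g(16,6)=1638 g(16,8)=910 g(16,10)=350 g(16,12)=90 g(16,14)=14 g(16,16)=1
t=17: g(17,-17)=1 g(17,-15)=15 g(17,-13)=104 g(17,-11)=440 g(17,-9)=1260 g(17,-7)=2548 g(17,-5)=3640 g(17,-3)=3432 g(17,-1)=1430 g(17,1)=1430 g(17,3)=3432 g(17,5)=3640 g(17,7)=2548 g(17,9)=1260 g(17,11)=440 g(17,13)=104 g(17,15)=15 g(17,17)=1
t=18: g(18,-18)=1 g(18,-16)=16 g(18,-14)=119 g(18,-12)=544 g(18,-10)=1700 g(18,-8)=3808 g(18,-6)=6188 g(18,-4)=7072 g(18,-2)=4862 g(18,2)=4862 g(18,4)=7072 g(18,6)=6188 g(18,8)=3808 g(18,10)=1700 g(18,12)=544 g(18,14)=119 g(18,16)=16 g(18,18)=1
t=19: g(19,-19)=1 g(19,-17)=17 g(19,-15)=135 g(19,-13)=663 g(19,-11)=2244 g(19,-9)=5508 g(19,-7)=9996 g(19,-5)=13260 g(19,-3)=11934 g(19,-1)=4862 g(19,1)=4862 g(19,3)=11934 g(19,5)=13260 g(19,7)=9996 g(19,9)=5508 g(19,11)=2244 g(19,13)=663 g(19,15)=135 g(19,17)=17 g(19,19)=1
Paths never hitting 0: Σ_s g(19,s) = 97240
Paths hitting 0: 2^19 - 97240 = 427048
P = 427048/524288 = 53381/65536

Answer: 53381/65536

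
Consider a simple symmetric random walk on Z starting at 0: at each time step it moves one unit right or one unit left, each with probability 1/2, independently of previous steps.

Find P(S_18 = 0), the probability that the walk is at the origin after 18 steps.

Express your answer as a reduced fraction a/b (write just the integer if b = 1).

To return to 0 after 18 steps: need exactly 9 steps of +1 and 9 of -1.
Favorable paths: C(18,9) = 48620
Total paths: 2^18 = 262144
P = 48620/262144 = 12155/65536

Answer: 12155/65536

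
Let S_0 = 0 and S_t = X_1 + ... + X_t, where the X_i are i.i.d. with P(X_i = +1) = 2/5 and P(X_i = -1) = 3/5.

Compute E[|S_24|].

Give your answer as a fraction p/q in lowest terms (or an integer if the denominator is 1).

Answer: 333737383440027192/59604644775390625

Derivation:
S_24 takes values m ≡ 0 (mod 2) with |m| ≤ 24; P(S_24=m) = C(24,(24+m)/2) · (2/5)^((24+m)/2) · (3/5)^((24-m)/2).
Distribution: P(S=-24)=282429536481/59604644775390625, P(S=-22)=4518872583696/59604644775390625, P(S=-20)=34644689808336/59604644775390625, P(S=-18)=169374039062976/59604644775390625, P(S=-16)=592809136720416/59604644775390625, P(S=-14)=1580824364587776/59604644775390625, P(S=-12)=3337295880796416/59604644775390625, P(S=-10)=5721078652793856/59604644775390625, P(S=-8)=8104861424791296/59604644775390625, P(S=-6)=9605761688641536/59604644775390625, P(S=-4)=9605761688641536/59604644775390625, P(S=-2)=8150343250968576/59604644775390625, P(S=0)=5886359014588416/59604644775390625, P(S=2)=3622374778208256/59604644775390625, P(S=4)=1897434407632896/59604644775390625, P(S=6)=843304181170176/59604644775390625, P(S=8)=316239067938816/59604644775390625, P(S=10)=99212256608256/59604644775390625, P(S=12)=25721696157696/59604644775390625, P(S=14)=5415093927936/59604644775390625, P(S=16)=902515654656/59604644775390625, P(S=18)=114605162496/59604644775390625, P(S=20)=10418651136/59604644775390625, P(S=22)=603979776/59604644775390625, P(S=24)=16777216/59604644775390625
E[|S_24|] = Σ_m |m|·P(S_24=m) = 333737383440027192/59604644775390625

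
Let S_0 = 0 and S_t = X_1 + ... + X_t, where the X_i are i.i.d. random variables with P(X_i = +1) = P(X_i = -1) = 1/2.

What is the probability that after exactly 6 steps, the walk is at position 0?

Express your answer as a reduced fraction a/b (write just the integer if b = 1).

Answer: 5/16

Derivation:
To return to 0 after 6 steps: need exactly 3 steps of +1 and 3 of -1.
Favorable paths: C(6,3) = 20
Total paths: 2^6 = 64
P = 20/64 = 5/16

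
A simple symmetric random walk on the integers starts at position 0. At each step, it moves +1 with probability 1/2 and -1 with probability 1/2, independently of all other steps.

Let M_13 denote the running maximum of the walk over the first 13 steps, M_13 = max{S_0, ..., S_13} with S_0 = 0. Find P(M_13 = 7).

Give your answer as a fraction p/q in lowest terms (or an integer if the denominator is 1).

Answer: 143/4096

Derivation:
Let M_13 = max(S_0,...,S_13). Use the reflection principle: for j ≥ 1, #{paths with M_13 ≥ j} = #{S_13 ≥ j} + #{S_13 ≥ j+1}.
By reflection, #{M_13 ≥ 7} = #{S_13 ≥ 7} + #{S_13 ≥ 8} = 378 + 92 = 470.
#{M_13 ≥ 8} = #{S_13 ≥ 8} + #{S_13 ≥ 9} = 92 + 92 = 184.
#{M_13 = 7} = 470 - 184 = 286.
P(M_13 = 7) = 286/8192 = 143/4096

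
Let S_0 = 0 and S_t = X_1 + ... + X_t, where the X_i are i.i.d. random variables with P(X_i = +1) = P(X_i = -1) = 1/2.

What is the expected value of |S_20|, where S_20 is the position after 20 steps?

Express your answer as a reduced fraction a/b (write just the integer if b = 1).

Answer: 230945/65536

Derivation:
S_20 takes values m ≡ 0 (mod 2) with |m| ≤ 20; P(S_20=m) = C(20,(20+m)/2)/2^20.
Total paths: 2^20 = 1048576
Distribution: P(S=-20)=1/1048576, P(S=-18)=20/1048576, P(S=-16)=190/1048576, P(S=-14)=1140/1048576, P(S=-12)=4845/1048576, P(S=-10)=15504/1048576, P(S=-8)=38760/1048576, P(S=-6)=77520/1048576, P(S=-4)=125970/1048576, P(S=-2)=167960/1048576, P(S=0)=184756/1048576, P(S=2)=167960/1048576, P(S=4)=125970/1048576, P(S=6)=77520/1048576, P(S=8)=38760/1048576, P(S=10)=15504/1048576, P(S=12)=4845/1048576, P(S=14)=1140/1048576, P(S=16)=190/1048576, P(S=18)=20/1048576, P(S=20)=1/1048576
E[|S_20|] = Σ_m |m|·P(S_20=m) = 3695120/1048576 = 230945/65536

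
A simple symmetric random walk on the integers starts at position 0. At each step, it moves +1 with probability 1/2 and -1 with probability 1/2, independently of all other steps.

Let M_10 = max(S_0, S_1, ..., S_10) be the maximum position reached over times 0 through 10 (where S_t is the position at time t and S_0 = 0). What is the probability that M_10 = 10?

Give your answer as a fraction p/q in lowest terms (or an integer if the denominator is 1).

Let M_10 = max(S_0,...,S_10). Use the reflection principle: for j ≥ 1, #{paths with M_10 ≥ j} = #{S_10 ≥ j} + #{S_10 ≥ j+1}.
By reflection, #{M_10 ≥ 10} = #{S_10 ≥ 10} + #{S_10 ≥ 11} = 1 + 0 = 1.
#{M_10 ≥ 11} = #{S_10 ≥ 11} + #{S_10 ≥ 12} = 0 + 0 = 0.
#{M_10 = 10} = 1 - 0 = 1.
P(M_10 = 10) = 1/1024 = 1/1024

Answer: 1/1024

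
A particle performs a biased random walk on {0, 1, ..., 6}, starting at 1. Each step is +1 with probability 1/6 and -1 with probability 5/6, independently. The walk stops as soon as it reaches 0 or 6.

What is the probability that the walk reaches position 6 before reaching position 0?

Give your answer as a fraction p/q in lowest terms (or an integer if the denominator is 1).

Answer: 1/3906

Derivation:
Biased walk: p = 1/6, q = 5/6, r = q/p = 5
Gambler's ruin: P(hit 6 before 0 | start at 1) = (1 - r^a)/(1 - r^N)
r^1 = 5; r^6 = 15625
P = (1 - 5) / (1 - 15625) = -4 / -15624 = 1/3906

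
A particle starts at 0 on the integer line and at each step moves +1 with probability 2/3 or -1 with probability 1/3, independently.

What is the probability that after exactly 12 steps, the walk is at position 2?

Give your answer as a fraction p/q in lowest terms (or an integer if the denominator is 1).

Answer: 11264/59049

Derivation:
To reach position 2 after 12 steps: need 7 steps of +1 and 5 steps of -1.
Number of such sequences: C(12,7) = 792
Each has probability (2/3)^7 · (1/3)^5 = 128/531441
P = 792 · 128/531441 = 11264/59049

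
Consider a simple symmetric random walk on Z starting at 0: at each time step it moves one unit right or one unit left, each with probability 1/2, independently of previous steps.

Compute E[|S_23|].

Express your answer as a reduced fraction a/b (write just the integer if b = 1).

Answer: 2028117/524288

Derivation:
S_23 takes values m ≡ 1 (mod 2) with |m| ≤ 23; P(S_23=m) = C(23,(23+m)/2)/2^23.
Total paths: 2^23 = 8388608
Distribution: P(S=-23)=1/8388608, P(S=-21)=23/8388608, P(S=-19)=253/8388608, P(S=-17)=1771/8388608, P(S=-15)=8855/8388608, P(S=-13)=33649/8388608, P(S=-11)=100947/8388608, P(S=-9)=245157/8388608, P(S=-7)=490314/8388608, P(S=-5)=817190/8388608, P(S=-3)=1144066/8388608, P(S=-1)=1352078/8388608, P(S=1)=1352078/8388608, P(S=3)=1144066/8388608, P(S=5)=817190/8388608, P(S=7)=490314/8388608, P(S=9)=245157/8388608, P(S=11)=100947/8388608, P(S=13)=33649/8388608, P(S=15)=8855/8388608, P(S=17)=1771/8388608, P(S=19)=253/8388608, P(S=21)=23/8388608, P(S=23)=1/8388608
E[|S_23|] = Σ_m |m|·P(S_23=m) = 32449872/8388608 = 2028117/524288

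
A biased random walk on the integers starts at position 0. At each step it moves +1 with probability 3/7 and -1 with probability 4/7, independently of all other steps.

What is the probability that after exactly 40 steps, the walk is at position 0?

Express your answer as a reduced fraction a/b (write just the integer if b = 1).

Answer: 75495786755410551680752429301760/909543680129861140820205019889143

Derivation:
To be at 0 after 40 steps: need exactly 20 steps of +1 and 20 of -1.
Number of such sequences: C(40,20) = 137846528820
Each has probability (3/7)^20 · (4/7)^20 = 3833759992447475122176/6366805760909027985741435139224001
P = 137846528820 · 3833759992447475122176/6366805760909027985741435139224001 = 75495786755410551680752429301760/909543680129861140820205019889143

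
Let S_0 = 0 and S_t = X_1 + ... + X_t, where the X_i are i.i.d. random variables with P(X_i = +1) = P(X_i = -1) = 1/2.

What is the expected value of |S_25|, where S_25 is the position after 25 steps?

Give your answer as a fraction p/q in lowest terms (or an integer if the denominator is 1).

S_25 takes values m ≡ 1 (mod 2) with |m| ≤ 25; P(S_25=m) = C(25,(25+m)/2)/2^25.
Total paths: 2^25 = 33554432
Distribution: P(S=-25)=1/33554432, P(S=-23)=25/33554432, P(S=-21)=300/33554432, P(S=-19)=2300/33554432, P(S=-17)=12650/33554432, P(S=-15)=53130/33554432, P(S=-13)=177100/33554432, P(S=-11)=480700/33554432, P(S=-9)=1081575/33554432, P(S=-7)=2042975/33554432, P(S=-5)=3268760/33554432, P(S=-3)=4457400/33554432, P(S=-1)=5200300/33554432, P(S=1)=5200300/33554432, P(S=3)=4457400/33554432, P(S=5)=3268760/33554432, P(S=7)=2042975/33554432, P(S=9)=1081575/33554432, P(S=11)=480700/33554432, P(S=13)=177100/33554432, P(S=15)=53130/33554432, P(S=17)=12650/33554432, P(S=19)=2300/33554432, P(S=21)=300/33554432, P(S=23)=25/33554432, P(S=25)=1/33554432
E[|S_25|] = Σ_m |m|·P(S_25=m) = 135207800/33554432 = 16900975/4194304

Answer: 16900975/4194304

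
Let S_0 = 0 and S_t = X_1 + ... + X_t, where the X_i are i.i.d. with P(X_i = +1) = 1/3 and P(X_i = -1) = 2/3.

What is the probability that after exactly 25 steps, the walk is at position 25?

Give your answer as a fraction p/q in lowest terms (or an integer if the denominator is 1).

Answer: 1/847288609443

Derivation:
To reach position 25 after 25 steps: need 25 steps of +1 and 0 steps of -1.
Number of such sequences: C(25,25) = 1
Each has probability (1/3)^25 · (2/3)^0 = 1/847288609443
P = 1 · 1/847288609443 = 1/847288609443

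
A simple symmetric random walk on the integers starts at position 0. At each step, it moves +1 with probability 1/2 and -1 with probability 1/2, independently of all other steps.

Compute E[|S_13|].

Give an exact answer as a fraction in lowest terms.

S_13 takes values m ≡ 1 (mod 2) with |m| ≤ 13; P(S_13=m) = C(13,(13+m)/2)/2^13.
Total paths: 2^13 = 8192
Distribution: P(S=-13)=1/8192, P(S=-11)=13/8192, P(S=-9)=78/8192, P(S=-7)=286/8192, P(S=-5)=715/8192, P(S=-3)=1287/8192, P(S=-1)=1716/8192, P(S=1)=1716/8192, P(S=3)=1287/8192, P(S=5)=715/8192, P(S=7)=286/8192, P(S=9)=78/8192, P(S=11)=13/8192, P(S=13)=1/8192
E[|S_13|] = Σ_m |m|·P(S_13=m) = 24024/8192 = 3003/1024

Answer: 3003/1024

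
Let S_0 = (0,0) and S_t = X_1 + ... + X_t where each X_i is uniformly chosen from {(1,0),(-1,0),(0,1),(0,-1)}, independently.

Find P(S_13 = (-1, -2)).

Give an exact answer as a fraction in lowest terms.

Let h be the number of horizontal steps (so 13-h are vertical). To end at (-1,-2) need (h-1)/2 right-steps and ((13-h)-2)/2 up-steps.
Sum over h with 1 ≤ h ≤ 11, h ≡ 1 (mod 2), 13-h ≡ 0 (mod 2):
h=1: C(13,1)·C(1,0)·C(12,5) = 13·1·792 = 10296
h=3: C(13,3)·C(3,1)·C(10,4) = 286·3·210 = 180180
h=5: C(13,5)·C(5,2)·C(8,3) = 1287·10·56 = 720720
h=7: C(13,7)·C(7,3)·C(6,2) = 1716·35·15 = 900900
h=9: C(13,9)·C(9,4)·C(4,1) = 715·126·4 = 360360
h=11: C(13,11)·C(11,5)·C(2,0) = 78·462·1 = 36036
Total favorable: 2208492
Total paths: 4^13 = 67108864
P = 2208492/67108864 = 552123/16777216

Answer: 552123/16777216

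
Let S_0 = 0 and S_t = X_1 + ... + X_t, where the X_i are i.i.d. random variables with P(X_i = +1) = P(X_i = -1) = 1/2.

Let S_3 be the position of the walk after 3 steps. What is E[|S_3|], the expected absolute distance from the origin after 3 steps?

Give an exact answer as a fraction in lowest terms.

Answer: 3/2

Derivation:
S_3 takes values m ≡ 1 (mod 2) with |m| ≤ 3; P(S_3=m) = C(3,(3+m)/2)/2^3.
Total paths: 2^3 = 8
Distribution: P(S=-3)=1/8, P(S=-1)=3/8, P(S=1)=3/8, P(S=3)=1/8
E[|S_3|] = Σ_m |m|·P(S_3=m) = 12/8 = 3/2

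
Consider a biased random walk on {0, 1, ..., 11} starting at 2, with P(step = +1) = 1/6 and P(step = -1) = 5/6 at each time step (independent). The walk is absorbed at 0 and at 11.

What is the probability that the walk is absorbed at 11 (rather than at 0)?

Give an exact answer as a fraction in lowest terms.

Biased walk: p = 1/6, q = 5/6, r = q/p = 5
Gambler's ruin: P(hit 11 before 0 | start at 2) = (1 - r^a)/(1 - r^N)
r^2 = 25; r^11 = 48828125
P = (1 - 25) / (1 - 48828125) = -24 / -48828124 = 6/12207031

Answer: 6/12207031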